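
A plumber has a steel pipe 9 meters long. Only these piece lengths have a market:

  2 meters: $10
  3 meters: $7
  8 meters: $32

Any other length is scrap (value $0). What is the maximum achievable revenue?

Consider every possible first cut. r[k] is the best of p[i]+r[k−i] over all sellable i≤k.
r[1] = 0
r[2] = 10
r[3] = 10
r[4] = 20  (first piece 2, then r[2]=10)
r[5] = 20
r[6] = 30  (first piece 2, then r[4]=20)
r[7] = 30
r[8] = 40  (first piece 2, then r[6]=30)
r[9] = 40
One optimal cutting: pieces 2 + 2 + 2 + 2 with 1 meter of scrap → $40.

40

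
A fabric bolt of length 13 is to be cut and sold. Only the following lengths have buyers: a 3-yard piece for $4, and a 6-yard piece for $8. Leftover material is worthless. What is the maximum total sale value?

Consider every possible first cut. best[k] is the best of p[i]+best[k−i] over all sellable i≤k.
best[1] = 0
best[2] = 0
best[3] = 4
best[4] = 4
best[5] = 4
best[6] = 8  (first piece 3, then best[3]=4)
best[7] = 8
best[8] = 8
best[9] = 12  (first piece 3, then best[6]=8)
best[10] = 12
best[11] = 12
best[12] = 16  (first piece 3, then best[9]=12)
best[13] = 16
One optimal cutting: pieces 3 + 3 + 3 + 3 with 1 yard of scrap → $16.

16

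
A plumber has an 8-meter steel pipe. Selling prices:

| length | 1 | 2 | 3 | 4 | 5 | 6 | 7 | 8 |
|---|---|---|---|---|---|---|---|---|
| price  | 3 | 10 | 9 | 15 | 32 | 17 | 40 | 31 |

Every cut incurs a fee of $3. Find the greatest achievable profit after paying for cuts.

40

Let v[k] be the best obtainable value from length k. For each k, try every first piece i and keep the best of price[i] + v[k−i] minus the 3 cut fee when i<k.
v[1] = 3
v[2] = max(3+3-3, 10+0) = 10
v[3] = max(3+10-3, 10+3-3, 9+0) = 10
v[4] = max(3+10-3, 10+10-3, 9+3-3, 15+0) = 17
v[5] = max(3+17-3, 10+10-3, 9+10-3, 15+3-3, 32+0) = 32
v[6] = max(3+32-3, 10+17-3, 9+10-3, 15+10-3, 32+3-3, 17+0) = 32
v[7] = max(3+32-3, 10+32-3, 9+17-3, …, 17+3-3, 40+0) = 40
v[8] = max(3+40-3, 10+32-3, 9+32-3, …, 40+3-3, 31+0) = 40
One optimal plan: pieces 7 + 1 (1 cut) → $43 − $3 = $40.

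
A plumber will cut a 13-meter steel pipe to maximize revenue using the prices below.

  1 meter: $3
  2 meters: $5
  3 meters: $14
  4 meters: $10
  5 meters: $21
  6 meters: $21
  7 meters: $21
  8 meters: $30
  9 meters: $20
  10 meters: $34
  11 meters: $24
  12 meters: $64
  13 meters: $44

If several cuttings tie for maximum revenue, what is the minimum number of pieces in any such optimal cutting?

2

Build r[k] bottom-up: r[k] = max over allowed piece i of (p[i] + r[k−i]).
r[1] = 3
r[2] = max(3+3, 5+0) = 6
r[3] = max(3+6, 5+3, 14+0) = 14
r[4] = max(3+14, 5+6, 14+3, 10+0) = 17
r[5] = max(3+17, 5+14, 14+6, 10+3, 21+0) = 21
r[6] = max(3+21, 5+17, 14+14, 10+6, 21+3, 21+0) = 28
r[7] = max(3+28, 5+21, 14+17, …, 21+3, 21+0) = 31
r[8] = max(3+31, 5+28, 14+21, …, 21+3, 30+0) = 35
r[9] = max(3+35, 5+31, 14+28, …, 30+3, 20+0) = 42
r[10] = max(3+42, 5+35, 14+31, …, 20+3, 34+0) = 45
r[11] = max(3+45, 5+42, 14+35, …, 34+3, 24+0) = 49
r[12] = max(3+49, 5+45, 14+42, …, 24+3, 64+0) = 64
r[13] = max(3+64, 5+49, 14+45, …, 64+3, 44+0) = 67
Maximum revenue is $67.
Now minimize piece count subject to staying optimal: for each k, pieces[k] = 1 + min over i with p[i]+r[k−i]=r[k] of pieces[k−i].
pieces[10] = 4
pieces[11] = 3
pieces[12] = 1
pieces[13] = 2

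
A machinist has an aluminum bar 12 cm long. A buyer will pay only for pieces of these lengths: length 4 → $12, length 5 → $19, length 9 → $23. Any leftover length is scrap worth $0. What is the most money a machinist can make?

38

Let r[k] be the best obtainable value from length k. For each k, try every first piece i and keep the best of price[i] + r[k−i].
r[1] = 0
r[2] = 0
r[3] = 0
r[4] = 12
r[5] = 19
r[6] = 19
r[7] = 19
r[8] = 24  (first piece 4, then r[4]=12)
r[9] = 31  (first piece 4, then r[5]=19)
r[10] = 38  (first piece 5, then r[5]=19)
r[11] = 38
r[12] = 38
One optimal cutting: pieces 5 + 5 with 2 cm of scrap → $38.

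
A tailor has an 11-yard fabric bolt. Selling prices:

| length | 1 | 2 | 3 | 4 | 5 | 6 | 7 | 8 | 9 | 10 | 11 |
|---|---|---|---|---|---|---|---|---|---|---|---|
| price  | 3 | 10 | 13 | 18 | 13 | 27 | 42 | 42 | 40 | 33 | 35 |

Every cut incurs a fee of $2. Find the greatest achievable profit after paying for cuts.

Consider every possible first cut. net[k] is the best of p[i]+net[k−i] over all sellable i≤k, charging 2 whenever i<k.
net[1] = 3
net[2] = max(3+3-2, 10+0) = 10
net[3] = max(3+10-2, 10+3-2, 13+0) = 13
net[4] = max(3+13-2, 10+10-2, 13+3-2, 18+0) = 18
net[5] = max(3+18-2, 10+13-2, 13+10-2, 18+3-2, 13+0) = 21
net[6] = max(3+21-2, 10+18-2, 13+13-2, 18+10-2, 13+3-2, 27+0) = 27
net[7] = max(3+27-2, 10+21-2, 13+18-2, …, 27+3-2, 42+0) = 42
net[8] = max(3+42-2, 10+27-2, 13+21-2, …, 42+3-2, 42+0) = 43
net[9] = max(3+43-2, 10+42-2, 13+27-2, …, 42+3-2, 40+0) = 50
net[10] = max(3+50-2, 10+43-2, 13+42-2, …, 40+3-2, 33+0) = 53
net[11] = max(3+53-2, 10+50-2, 13+43-2, …, 33+3-2, 35+0) = 58
One optimal plan: pieces 7 + 2 + 2 (2 cuts) → $62 − $4 = $58.

58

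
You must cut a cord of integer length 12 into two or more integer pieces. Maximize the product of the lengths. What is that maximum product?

81

Fill f[k] for k=2..12: at each k try every first piece i and multiply by the better of (k−i) uncut or f[k−i].
Small cases: f[2]=1, f[3]=2, f[4]=4, f[5]=6.
f[6] = max(1×6, 2×4, 3×3, 4×2, 5×1) = 9
f[7] = max(1×9, 2×6, 3×4, 4×3, 5×2, 6×1) = 12
f[8] = max(1×12, 2×9, 3×6, …, 6×2, 7×1) = 18
f[9] = max(1×18, 2×12, 3×9, …, 7×2, 8×1) = 27
f[10] = max(1×27, 2×18, 3×12, …, 8×2, 9×1) = 36
f[11] = max(1×36, 2×27, 3×18, …, 9×2, 10×1) = 54
f[12] = max(1×54, 2×36, 3×27, …, 10×2, 11×1) = 81
One optimal split: 3 + 3 + 3 + 3; product 3×3×3×3 = 81.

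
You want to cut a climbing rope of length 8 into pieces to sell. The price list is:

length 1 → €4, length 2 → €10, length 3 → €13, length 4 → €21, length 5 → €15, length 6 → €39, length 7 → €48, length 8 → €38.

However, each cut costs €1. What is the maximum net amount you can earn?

51

Let v[k] be the best obtainable value from length k. For each k, try every first piece i and keep the best of price[i] + v[k−i] minus the 1 cut fee when i<k.
v[1] = 4
v[2] = 10
v[3] = 13  (first piece 1, then v[2]=10)
v[4] = 21
v[5] = 24  (first piece 1, then v[4]=21)
v[6] = 39
v[7] = 48
v[8] = 51  (first piece 1, then v[7]=48)
One optimal plan: pieces 7 + 1 (1 cut) → €52 − €1 = €51.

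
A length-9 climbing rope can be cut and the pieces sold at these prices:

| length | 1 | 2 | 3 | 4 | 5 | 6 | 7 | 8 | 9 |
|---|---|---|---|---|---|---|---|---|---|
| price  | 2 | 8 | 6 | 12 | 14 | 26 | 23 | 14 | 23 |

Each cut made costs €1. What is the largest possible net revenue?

Let v[k] be the best obtainable value from length k. For each k, try every first piece i and keep the best of price[i] + v[k−i] minus the 1 cut fee when i<k.
v[1] = 2
v[2] = 8
v[3] = 9  (first piece 1, then v[2]=8)
v[4] = 15  (first piece 2, then v[2]=8)
v[5] = 16  (first piece 1, then v[4]=15)
v[6] = 26
v[7] = 27  (first piece 1, then v[6]=26)
v[8] = 33  (first piece 2, then v[6]=26)
v[9] = 34  (first piece 1, then v[8]=33)
One optimal plan: pieces 6 + 2 + 1 (2 cuts) → €36 − €2 = €34.

34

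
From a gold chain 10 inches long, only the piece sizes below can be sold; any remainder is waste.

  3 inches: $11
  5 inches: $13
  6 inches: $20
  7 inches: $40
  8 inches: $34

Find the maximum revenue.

51

Build r[k] bottom-up: r[k] = max over allowed piece i of (p[i] + r[k−i]).
r[1] = 0
r[2] = 0
r[3] = 11
r[4] = 11
r[5] = 13
r[6] = 22  (first piece 3, then r[3]=11)
r[7] = 40
r[8] = 40
r[9] = 40
r[10] = 51  (first piece 3, then r[7]=40)
One optimal cutting: 7 + 3 → $51.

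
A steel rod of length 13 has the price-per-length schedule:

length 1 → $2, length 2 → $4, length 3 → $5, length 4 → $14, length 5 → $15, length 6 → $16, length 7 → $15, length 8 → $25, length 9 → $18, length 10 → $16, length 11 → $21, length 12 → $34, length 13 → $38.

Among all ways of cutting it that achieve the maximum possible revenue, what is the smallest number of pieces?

Build r[k] bottom-up: r[k] = max over allowed piece i of (p[i] + r[k−i]).
r[1] = 2
r[2] = max(2+2, 4+0) = 4
r[3] = max(2+4, 4+2, 5+0) = 6
r[4] = max(2+6, 4+4, 5+2, 14+0) = 14
r[5] = max(2+14, 4+6, 5+4, 14+2, 15+0) = 16
r[6] = max(2+16, 4+14, 5+6, 14+4, 15+2, 16+0) = 18
r[7] = max(2+18, 4+16, 5+14, …, 16+2, 15+0) = 20
r[8] = max(2+20, 4+18, 5+16, …, 15+2, 25+0) = 28
r[9] = max(2+28, 4+20, 5+18, …, 25+2, 18+0) = 30
r[10] = max(2+30, 4+28, 5+20, …, 18+2, 16+0) = 32
r[11] = max(2+32, 4+30, 5+28, …, 16+2, 21+0) = 34
r[12] = max(2+34, 4+32, 5+30, …, 21+2, 34+0) = 42
r[13] = max(2+42, 4+34, 5+32, …, 34+2, 38+0) = 44
Maximum revenue is $44.
Now minimize piece count subject to staying optimal: for each k, pieces[k] = 1 + min over i with p[i]+r[k−i]=r[k] of pieces[k−i].
pieces[10] = 3
pieces[11] = 4
pieces[12] = 3
pieces[13] = 4

4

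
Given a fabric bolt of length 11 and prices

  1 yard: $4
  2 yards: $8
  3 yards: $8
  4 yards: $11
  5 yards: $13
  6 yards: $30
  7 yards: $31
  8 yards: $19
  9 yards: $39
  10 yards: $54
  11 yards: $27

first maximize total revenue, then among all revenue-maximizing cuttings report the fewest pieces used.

Consider every possible first cut. r[k] is the best of p[i]+r[k−i] over all sellable i≤k.
r[1] = 4
r[2] = max(4+4, 8+0) = 8
r[3] = max(4+8, 8+4, 8+0) = 12
r[4] = max(4+12, 8+8, 8+4, 11+0) = 16
r[5] = max(4+16, 8+12, 8+8, 11+4, 13+0) = 20
r[6] = max(4+20, 8+16, 8+12, 11+8, 13+4, 30+0) = 30
r[7] = max(4+30, 8+20, 8+16, …, 30+4, 31+0) = 34
r[8] = max(4+34, 8+30, 8+20, …, 31+4, 19+0) = 38
r[9] = max(4+38, 8+34, 8+30, …, 19+4, 39+0) = 42
r[10] = max(4+42, 8+38, 8+34, …, 39+4, 54+0) = 54
r[11] = max(4+54, 8+42, 8+38, …, 54+4, 27+0) = 58
Maximum revenue is $58.
Now minimize piece count subject to staying optimal: for each k, pieces[k] = 1 + min over i with p[i]+r[k−i]=r[k] of pieces[k−i].
pieces[8] = 2
pieces[9] = 3
pieces[10] = 1
pieces[11] = 2

2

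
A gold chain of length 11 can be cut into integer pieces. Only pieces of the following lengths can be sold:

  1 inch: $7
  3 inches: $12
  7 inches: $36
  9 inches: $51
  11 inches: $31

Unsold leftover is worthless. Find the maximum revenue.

77

Consider every possible first cut. best[k] is the best of p[i]+best[k−i] over all sellable i≤k.
best[1] = 7
best[2] = 14  (first piece 1, then best[1]=7)
best[3] = 21  (first piece 1, then best[2]=14)
best[4] = 28  (first piece 1, then best[3]=21)
best[5] = 35  (first piece 1, then best[4]=28)
best[6] = 42  (first piece 1, then best[5]=35)
best[7] = 49  (first piece 1, then best[6]=42)
best[8] = 56  (first piece 1, then best[7]=49)
best[9] = 63  (first piece 1, then best[8]=56)
best[10] = 70  (first piece 1, then best[9]=63)
best[11] = 77  (first piece 1, then best[10]=70)
One optimal cutting: 1 + 1 + 1 + 1 + 1 + 1 + 1 + 1 + 1 + 1 + 1 → $77.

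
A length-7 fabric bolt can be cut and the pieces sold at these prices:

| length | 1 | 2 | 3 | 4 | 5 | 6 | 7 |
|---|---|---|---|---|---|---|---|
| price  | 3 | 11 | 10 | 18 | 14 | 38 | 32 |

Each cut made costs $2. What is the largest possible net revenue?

39

Consider every possible first cut. net[k] is the best of p[i]+net[k−i] over all sellable i≤k, charging 2 whenever i<k.
net[1] = 3
net[2] = max(3+3-2, 11+0) = 11
net[3] = max(3+11-2, 11+3-2, 10+0) = 12
net[4] = max(3+12-2, 11+11-2, 10+3-2, 18+0) = 20
net[5] = max(3+20-2, 11+12-2, 10+11-2, 18+3-2, 14+0) = 21
net[6] = max(3+21-2, 11+20-2, 10+12-2, 18+11-2, 14+3-2, 38+0) = 38
net[7] = max(3+38-2, 11+21-2, 10+20-2, …, 38+3-2, 32+0) = 39
One optimal plan: pieces 6 + 1 (1 cut) → $41 − $2 = $39.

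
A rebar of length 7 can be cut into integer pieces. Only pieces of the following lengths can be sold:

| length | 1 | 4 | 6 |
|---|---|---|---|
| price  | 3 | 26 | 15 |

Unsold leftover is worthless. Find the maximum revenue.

35

Build best[k] bottom-up: best[k] = max over allowed piece i of (p[i] + best[k−i]).
best[1] = 3
best[2] = 6  (first piece 1, then best[1]=3)
best[3] = 9  (first piece 1, then best[2]=6)
best[4] = max(3+9, 26+0) = 26
best[5] = max(3+26, 26+3) = 29
best[6] = max(3+29, 26+6, 15+0) = 32
best[7] = max(3+32, 26+9, 15+3) = 35
One optimal cutting: 4 + 1 + 1 + 1 → ₹35.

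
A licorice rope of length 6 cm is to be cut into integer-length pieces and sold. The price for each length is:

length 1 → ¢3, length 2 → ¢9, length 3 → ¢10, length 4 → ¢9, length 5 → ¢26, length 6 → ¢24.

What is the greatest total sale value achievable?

Build best[k] bottom-up: best[k] = max over allowed piece i of (p[i] + best[k−i]).
best[1] = 3
best[2] = max(3+3, 9+0) = 9
best[3] = max(3+9, 9+3, 10+0) = 12
best[4] = max(3+12, 9+9, 10+3, 9+0) = 18
best[5] = max(3+18, 9+12, 10+9, 9+3, 26+0) = 26
best[6] = max(3+26, 9+18, 10+12, 9+9, 26+3, 24+0) = 29
One optimal cutting: 5 + 1 → ¢26 + ¢3 = ¢29.

29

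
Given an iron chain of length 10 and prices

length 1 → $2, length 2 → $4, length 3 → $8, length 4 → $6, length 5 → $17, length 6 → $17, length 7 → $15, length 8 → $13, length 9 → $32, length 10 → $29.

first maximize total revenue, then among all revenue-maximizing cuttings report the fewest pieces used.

Build r[k] bottom-up: r[k] = max over allowed piece i of (p[i] + r[k−i]).
r[1] = 2
r[2] = 4  (first piece 1, then r[1]=2)
r[3] = 8
r[4] = 10  (first piece 1, then r[3]=8)
r[5] = 17
r[6] = 19  (first piece 1, then r[5]=17)
r[7] = 21  (first piece 1, then r[6]=19)
r[8] = 25  (first piece 3, then r[5]=17)
r[9] = 32
r[10] = 34  (first piece 1, then r[9]=32)
Maximum revenue is $34.
Now minimize piece count subject to staying optimal: for each k, pieces[k] = 1 + min over i with p[i]+r[k−i]=r[k] of pieces[k−i].
pieces[7] = 2
pieces[8] = 2
pieces[9] = 1
pieces[10] = 2

2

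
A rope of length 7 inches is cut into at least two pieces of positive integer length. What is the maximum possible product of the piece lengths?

Fill prod[k] for k=2..7: at each k try every first piece i and multiply by the better of (k−i) uncut or prod[k−i].
prod[2] = 1·max(1,0) = 1·1 = 1
prod[3] = 1·max(2,1) = 1·2 = 2
prod[4] = 2·max(2,1) = 2·2 = 4
prod[5] = 2·max(3,2) = 2·3 = 6
prod[6] = 3·max(3,2) = 3·3 = 9
prod[7] = 2·max(5,6) = 2·6 = 12
One optimal split: 3 + 2 + 2; product 3·2·2 = 12.

12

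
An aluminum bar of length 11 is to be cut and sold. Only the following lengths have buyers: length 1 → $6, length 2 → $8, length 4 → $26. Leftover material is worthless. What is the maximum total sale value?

Build r[k] bottom-up: r[k] = max over allowed piece i of (p[i] + r[k−i]).
r[1] = 6
r[2] = 12  (first piece 1, then r[1]=6)
r[3] = 18  (first piece 1, then r[2]=12)
r[4] = 26
r[5] = 32  (first piece 1, then r[4]=26)
r[6] = 38  (first piece 1, then r[5]=32)
r[7] = 44  (first piece 1, then r[6]=38)
r[8] = 52  (first piece 4, then r[4]=26)
r[9] = 58  (first piece 1, then r[8]=52)
r[10] = 64  (first piece 1, then r[9]=58)
r[11] = 70  (first piece 1, then r[10]=64)
One optimal cutting: 4 + 4 + 1 + 1 + 1 → $70.

70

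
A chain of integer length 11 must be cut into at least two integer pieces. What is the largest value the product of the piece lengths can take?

Define prod[k] = max over 1≤i<k of i · max(k−i, prod[k−i]); the inner max lets the remainder stay uncut if that's better.
prod[2] = 1×max(1,0) = 1×1 = 1
prod[3] = max(1×2, 2×1) = 2
prod[4] = max(1×3, 2×2, 3×1) = 4
prod[5] = max(1×4, 2×3, 3×2, 4×1) = 6
prod[6] = max(1×6, 2×4, 3×3, 4×2, 5×1) = 9
prod[7] = max(1×9, 2×6, 3×4, 4×3, 5×2, 6×1) = 12
prod[8] = max(1×12, 2×9, 3×6, …, 6×2, 7×1) = 18
prod[9] = max(1×18, 2×12, 3×9, …, 7×2, 8×1) = 27
prod[10] = max(1×27, 2×18, 3×12, …, 8×2, 9×1) = 36
prod[11] = max(1×36, 2×27, 3×18, …, 9×2, 10×1) = 54
One optimal split: 3 + 3 + 3 + 2; product 3×3×3×2 = 54.

54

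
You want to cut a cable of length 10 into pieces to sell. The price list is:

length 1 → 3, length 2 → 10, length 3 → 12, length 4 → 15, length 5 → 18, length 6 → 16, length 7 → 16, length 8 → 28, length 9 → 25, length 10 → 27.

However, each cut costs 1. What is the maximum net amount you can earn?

Build net[k] bottom-up: net[k] = max over allowed piece i of (p[i] + net[k−i]) − 1 per cut.
net[1] = 3
net[2] = 10
net[3] = 12  (first piece 1, then net[2]=10)
net[4] = 19  (first piece 2, then net[2]=10)
net[5] = 21  (first piece 1, then net[4]=19)
net[6] = 28  (first piece 2, then net[4]=19)
net[7] = 30  (first piece 1, then net[6]=28)
net[8] = 37  (first piece 2, then net[6]=28)
net[9] = 39  (first piece 1, then net[8]=37)
net[10] = 46  (first piece 2, then net[8]=37)
One optimal plan: pieces 2 + 2 + 2 + 2 + 2 (4 cuts) → 50 − 4 = 46.

46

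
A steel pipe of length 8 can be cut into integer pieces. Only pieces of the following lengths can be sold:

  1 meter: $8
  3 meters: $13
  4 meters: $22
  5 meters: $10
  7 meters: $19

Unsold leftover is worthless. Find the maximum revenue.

64

Let best[k] be the best obtainable value from length k. For each k, try every first piece i and keep the best of price[i] + best[k−i].
best[1] = 8
best[2] = 16  (first piece 1, then best[1]=8)
best[3] = max(8+16, 13+0) = 24
best[4] = max(8+24, 13+8, 22+0) = 32
best[5] = max(8+32, 13+16, 22+8, 10+0) = 40
best[6] = max(8+40, 13+24, 22+16, 10+8) = 48
best[7] = max(8+48, 13+32, 22+24, 10+16, 19+0) = 56
best[8] = max(8+56, 13+40, 22+32, 10+24, 19+8) = 64
One optimal cutting: 1 + 1 + 1 + 1 + 1 + 1 + 1 + 1 → $64.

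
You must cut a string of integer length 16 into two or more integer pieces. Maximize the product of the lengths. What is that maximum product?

Fill f[k] for k=2..16: at each k try every first piece i and multiply by the better of (k−i) uncut or f[k−i].
f[2] = 1×max(1,0) = 1×1 = 1
f[3] = max(1×2, 2×1) = 2
f[4] = max(1×3, 2×2, 3×1) = 4
f[5] = max(1×4, 2×3, 3×2, 4×1) = 6
f[6] = max(1×6, 2×4, 3×3, 4×2, 5×1) = 9
f[7] = max(1×9, 2×6, 3×4, 4×3, 5×2, 6×1) = 12
f[8] = max(1×12, 2×9, 3×6, …, 6×2, 7×1) = 18
f[9] = max(1×18, 2×12, 3×9, …, 7×2, 8×1) = 27
f[10] = max(1×27, 2×18, 3×12, …, 8×2, 9×1) = 36
f[11] = max(1×36, 2×27, 3×18, …, 9×2, 10×1) = 54
f[12] = max(1×54, 2×36, 3×27, …, 10×2, 11×1) = 81
f[13] = max(1×81, 2×54, 3×36, …, 11×2, 12×1) = 108
f[14] = max(1×108, 2×81, 3×54, …, 12×2, 13×1) = 162
f[15] = max(1×162, 2×108, 3×81, …, 13×2, 14×1) = 243
f[16] = max(1×243, 2×162, 3×108, …, 14×2, 15×1) = 324
One optimal split: 3 + 3 + 3 + 3 + 2 + 2; product 3×3×3×3×2×2 = 324.

324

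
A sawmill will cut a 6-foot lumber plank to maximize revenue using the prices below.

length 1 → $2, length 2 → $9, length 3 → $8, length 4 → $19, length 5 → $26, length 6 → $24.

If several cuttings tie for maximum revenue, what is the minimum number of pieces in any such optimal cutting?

Consider every possible first cut. r[k] is the best of p[i]+r[k−i] over all sellable i≤k.
r[1] = 2
r[2] = max(2+2, 9+0) = 9
r[3] = max(2+9, 9+2, 8+0) = 11
r[4] = max(2+11, 9+9, 8+2, 19+0) = 19
r[5] = max(2+19, 9+11, 8+9, 19+2, 26+0) = 26
r[6] = max(2+26, 9+19, 8+11, 19+9, 26+2, 24+0) = 28
Maximum revenue is $28.
Now minimize piece count subject to staying optimal: for each k, pieces[k] = 1 + min over i with p[i]+r[k−i]=r[k] of pieces[k−i].
pieces[3] = 2
pieces[4] = 1
pieces[5] = 1
pieces[6] = 2

2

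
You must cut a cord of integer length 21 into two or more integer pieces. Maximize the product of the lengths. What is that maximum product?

2187

Fill g[k] for k=2..21: at each k try every first piece i and multiply by the better of (k−i) uncut or g[k−i].
Small cases: g[2]=1, g[3]=2, g[4]=4, g[5]=6, g[6]=9, g[7]=12, g[8]=18, g[9]=27, g[10]=36, g[11]=54, g[12]=81, g[13]=108, g[14]=162.
g[15] = 3·max(12,81) = 3·81 = 243
g[16] = 2·max(14,162) = 2·162 = 324
g[17] = 2·max(15,243) = 2·243 = 486
g[18] = 3·max(15,243) = 3·243 = 729
g[19] = 2·max(17,486) = 2·486 = 972
g[20] = 2·max(18,729) = 2·729 = 1458
g[21] = 3·max(18,729) = 3·729 = 2187
One optimal split: 3 + 3 + 3 + 3 + 3 + 3 + 3; product 3·3·3·3·3·3·3 = 2187.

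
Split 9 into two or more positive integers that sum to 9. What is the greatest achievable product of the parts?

Let P[k] be the best product for length k (with at least one cut). For each first piece i, the rest contributes max(k−i, P[k−i]).
P[2] = 1·max(1,0) = 1·1 = 1
P[3] = 1·max(2,1) = 1·2 = 2
P[4] = 2·max(2,1) = 2·2 = 4
P[5] = 2·max(3,2) = 2·3 = 6
P[6] = 3·max(3,2) = 3·3 = 9
P[7] = 2·max(5,6) = 2·6 = 12
P[8] = 2·max(6,9) = 2·9 = 18
P[9] = 3·max(6,9) = 3·9 = 27
One optimal split: 3 + 3 + 3; product 3·3·3 = 27.

27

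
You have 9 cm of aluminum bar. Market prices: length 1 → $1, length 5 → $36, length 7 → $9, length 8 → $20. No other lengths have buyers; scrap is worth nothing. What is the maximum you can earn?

40

Build best[k] bottom-up: best[k] = max over allowed piece i of (p[i] + best[k−i]).
best[1] = 1
best[2] = 2  (first piece 1, then best[1]=1)
best[3] = 3  (first piece 1, then best[2]=2)
best[4] = 4  (first piece 1, then best[3]=3)
best[5] = max(1+4, 36+0) = 36
best[6] = max(1+36, 36+1) = 37
best[7] = max(1+37, 36+2, 9+0) = 38
best[8] = max(1+38, 36+3, 9+1, 20+0) = 39
best[9] = max(1+39, 36+4, 9+2, 20+1) = 40
One optimal cutting: 5 + 1 + 1 + 1 + 1 → $40.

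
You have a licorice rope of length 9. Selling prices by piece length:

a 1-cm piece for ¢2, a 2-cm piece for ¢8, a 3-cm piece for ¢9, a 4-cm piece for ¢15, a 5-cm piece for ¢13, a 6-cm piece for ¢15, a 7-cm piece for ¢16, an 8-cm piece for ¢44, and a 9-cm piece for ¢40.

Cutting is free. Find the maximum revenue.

Let R[k] be the best obtainable value from length k. For each k, try every first piece i and keep the best of price[i] + R[k−i].
R[1] = 2
R[2] = max(2+2, 8+0) = 8
R[3] = max(2+8, 8+2, 9+0) = 10
R[4] = max(2+10, 8+8, 9+2, 15+0) = 16
R[5] = max(2+16, 8+10, 9+8, 15+2, 13+0) = 18
R[6] = max(2+18, 8+16, 9+10, 15+8, 13+2, 15+0) = 24
R[7] = max(2+24, 8+18, 9+16, …, 15+2, 16+0) = 26
R[8] = max(2+26, 8+24, 9+18, …, 16+2, 44+0) = 44
R[9] = max(2+44, 8+26, 9+24, …, 44+2, 40+0) = 46
One optimal cutting: 8 + 1 → ¢44 + ¢2 = ¢46.

46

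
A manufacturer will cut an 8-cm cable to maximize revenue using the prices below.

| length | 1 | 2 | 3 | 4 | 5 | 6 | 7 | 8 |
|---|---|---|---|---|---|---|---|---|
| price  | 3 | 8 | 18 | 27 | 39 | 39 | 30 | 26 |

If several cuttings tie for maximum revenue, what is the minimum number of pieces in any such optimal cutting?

Build r[k] bottom-up: r[k] = max over allowed piece i of (p[i] + r[k−i]).
r[1] = 3
r[2] = max(3+3, 8+0) = 8
r[3] = max(3+8, 8+3, 18+0) = 18
r[4] = max(3+18, 8+8, 18+3, 27+0) = 27
r[5] = max(3+27, 8+18, 18+8, 27+3, 39+0) = 39
r[6] = max(3+39, 8+27, 18+18, 27+8, 39+3, 39+0) = 42
r[7] = max(3+42, 8+39, 18+27, …, 39+3, 30+0) = 47
r[8] = max(3+47, 8+42, 18+39, …, 30+3, 26+0) = 57
Maximum revenue is 57.
Now minimize piece count subject to staying optimal: for each k, pieces[k] = 1 + min over i with p[i]+r[k−i]=r[k] of pieces[k−i].
pieces[5] = 1
pieces[6] = 2
pieces[7] = 2
pieces[8] = 2

2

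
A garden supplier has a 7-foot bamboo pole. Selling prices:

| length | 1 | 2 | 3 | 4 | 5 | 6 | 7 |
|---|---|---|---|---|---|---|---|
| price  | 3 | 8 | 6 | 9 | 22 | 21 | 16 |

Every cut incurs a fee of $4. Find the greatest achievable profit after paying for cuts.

Consider every possible first cut. net[k] is the best of p[i]+net[k−i] over all sellable i≤k, charging 4 whenever i<k.
net[1] = 3
net[2] = max(3+3-4, 8+0) = 8
net[3] = max(3+8-4, 8+3-4, 6+0) = 7
net[4] = max(3+7-4, 8+8-4, 6+3-4, 9+0) = 12
net[5] = max(3+12-4, 8+7-4, 6+8-4, 9+3-4, 22+0) = 22
net[6] = max(3+22-4, 8+12-4, 6+7-4, 9+8-4, 22+3-4, 21+0) = 21
net[7] = max(3+21-4, 8+22-4, 6+12-4, …, 21+3-4, 16+0) = 26
One optimal plan: pieces 5 + 2 (1 cut) → $30 − $4 = $26.

26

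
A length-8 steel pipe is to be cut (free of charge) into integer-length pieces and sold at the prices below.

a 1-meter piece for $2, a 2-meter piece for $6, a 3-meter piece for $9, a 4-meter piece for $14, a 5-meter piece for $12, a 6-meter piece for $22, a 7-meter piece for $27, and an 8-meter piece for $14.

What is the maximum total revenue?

29

Consider every possible first cut. best[k] is the best of p[i]+best[k−i] over all sellable i≤k.
best[1] = 2
best[2] = max(2+2, 6+0) = 6
best[3] = max(2+6, 6+2, 9+0) = 9
best[4] = max(2+9, 6+6, 9+2, 14+0) = 14
best[5] = max(2+14, 6+9, 9+6, 14+2, 12+0) = 16
best[6] = max(2+16, 6+14, 9+9, 14+6, 12+2, 22+0) = 22
best[7] = max(2+22, 6+16, 9+14, …, 22+2, 27+0) = 27
best[8] = max(2+27, 6+22, 9+16, …, 27+2, 14+0) = 29
One optimal cutting: 7 + 1 → $27 + $2 = $29.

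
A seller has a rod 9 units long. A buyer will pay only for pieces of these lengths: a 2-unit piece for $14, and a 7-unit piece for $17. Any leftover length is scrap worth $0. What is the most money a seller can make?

Consider every possible first cut. f[k] is the best of p[i]+f[k−i] over all sellable i≤k.
f[1] = 0
f[2] = 14
f[3] = 14
f[4] = 28  (first piece 2, then f[2]=14)
f[5] = 28
f[6] = 42  (first piece 2, then f[4]=28)
f[7] = 42
f[8] = 56  (first piece 2, then f[6]=42)
f[9] = 56
One optimal cutting: pieces 2 + 2 + 2 + 2 with 1 unit of scrap → $56.

56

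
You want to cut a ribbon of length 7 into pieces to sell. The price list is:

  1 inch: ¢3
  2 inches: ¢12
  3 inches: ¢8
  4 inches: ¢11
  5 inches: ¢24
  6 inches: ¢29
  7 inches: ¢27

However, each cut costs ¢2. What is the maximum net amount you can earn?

Build v[k] bottom-up: v[k] = max over allowed piece i of (p[i] + v[k−i]) − 2 per cut.
v[1] = 3
v[2] = 12
v[3] = 13  (first piece 1, then v[2]=12)
v[4] = 22  (first piece 2, then v[2]=12)
v[5] = 24
v[6] = 32  (first piece 2, then v[4]=22)
v[7] = 34  (first piece 2, then v[5]=24)
One optimal plan: pieces 5 + 2 (1 cut) → ¢36 − ¢2 = ¢34.

34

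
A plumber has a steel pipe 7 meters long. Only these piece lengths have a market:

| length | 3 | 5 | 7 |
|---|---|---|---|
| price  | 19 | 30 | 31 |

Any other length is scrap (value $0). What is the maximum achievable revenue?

Let best[k] be the best obtainable value from length k. For each k, try every first piece i and keep the best of price[i] + best[k−i].
best[1] = 0
best[2] = 0
best[3] = 19
best[4] = 19
best[5] = 30
best[6] = 38  (first piece 3, then best[3]=19)
best[7] = 38
One optimal cutting: pieces 3 + 3 with 1 meter of scrap → $38.

38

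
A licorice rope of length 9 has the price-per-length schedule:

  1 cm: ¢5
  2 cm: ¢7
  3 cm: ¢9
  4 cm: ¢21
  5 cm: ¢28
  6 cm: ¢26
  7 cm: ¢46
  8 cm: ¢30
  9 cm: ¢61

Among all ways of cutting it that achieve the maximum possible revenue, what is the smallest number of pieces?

1

Build r[k] bottom-up: r[k] = max over allowed piece i of (p[i] + r[k−i]).
r[1] = 5
r[2] = max(5+5, 7+0) = 10
r[3] = max(5+10, 7+5, 9+0) = 15
r[4] = max(5+15, 7+10, 9+5, 21+0) = 21
r[5] = max(5+21, 7+15, 9+10, 21+5, 28+0) = 28
r[6] = max(5+28, 7+21, 9+15, 21+10, 28+5, 26+0) = 33
r[7] = max(5+33, 7+28, 9+21, …, 26+5, 46+0) = 46
r[8] = max(5+46, 7+33, 9+28, …, 46+5, 30+0) = 51
r[9] = max(5+51, 7+46, 9+33, …, 30+5, 61+0) = 61
Maximum revenue is ¢61.
Now minimize piece count subject to staying optimal: for each k, pieces[k] = 1 + min over i with p[i]+r[k−i]=r[k] of pieces[k−i].
pieces[6] = 2
pieces[7] = 1
pieces[8] = 2
pieces[9] = 1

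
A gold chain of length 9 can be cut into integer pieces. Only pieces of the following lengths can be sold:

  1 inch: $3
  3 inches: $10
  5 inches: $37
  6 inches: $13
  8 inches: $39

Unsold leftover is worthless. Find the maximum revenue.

Consider every possible first cut. f[k] is the best of p[i]+f[k−i] over all sellable i≤k.
f[1] = 3
f[2] = 6  (first piece 1, then f[1]=3)
f[3] = max(3+6, 10+0) = 10
f[4] = max(3+10, 10+3) = 13
f[5] = max(3+13, 10+6, 37+0) = 37
f[6] = max(3+37, 10+10, 37+3, 13+0) = 40
f[7] = max(3+40, 10+13, 37+6, 13+3) = 43
f[8] = max(3+43, 10+37, 37+10, 13+6, 39+0) = 47
f[9] = max(3+47, 10+40, 37+13, 13+10, 39+3) = 50
One optimal cutting: 5 + 3 + 1 → $50.

50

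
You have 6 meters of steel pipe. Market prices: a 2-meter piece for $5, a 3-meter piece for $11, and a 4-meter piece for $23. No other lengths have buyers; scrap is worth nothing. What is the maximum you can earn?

Consider every possible first cut. r[k] is the best of p[i]+r[k−i] over all sellable i≤k.
r[1] = 0
r[2] = 5
r[3] = max(5+0, 11+0) = 11
r[4] = max(5+5, 11+0, 23+0) = 23
r[5] = max(5+11, 11+5, 23+0) = 23
r[6] = max(5+23, 11+11, 23+5) = 28
One optimal cutting: 4 + 2 → $28.

28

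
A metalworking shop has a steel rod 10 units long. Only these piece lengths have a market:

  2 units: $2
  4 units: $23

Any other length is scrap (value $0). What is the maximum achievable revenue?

Consider every possible first cut. f[k] is the best of p[i]+f[k−i] over all sellable i≤k.
f[1] = 0
f[2] = 2
f[3] = 2
f[4] = max(2+2, 23+0) = 23
f[5] = max(2+2, 23+0) = 23
f[6] = max(2+23, 23+2) = 25
f[7] = max(2+23, 23+2) = 25
f[8] = max(2+25, 23+23) = 46
f[9] = max(2+25, 23+23) = 46
f[10] = max(2+46, 23+25) = 48
One optimal cutting: 4 + 4 + 2 → $48.

48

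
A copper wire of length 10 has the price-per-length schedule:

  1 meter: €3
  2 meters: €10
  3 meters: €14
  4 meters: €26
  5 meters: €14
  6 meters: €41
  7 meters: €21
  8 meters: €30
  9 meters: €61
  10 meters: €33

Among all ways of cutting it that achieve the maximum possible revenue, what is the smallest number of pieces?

2

Consider every possible first cut. r[k] is the best of p[i]+r[k−i] over all sellable i≤k.
r[1] = 3
r[2] = 10
r[3] = 14
r[4] = 26
r[5] = 29  (first piece 1, then r[4]=26)
r[6] = 41
r[7] = 44  (first piece 1, then r[6]=41)
r[8] = 52  (first piece 4, then r[4]=26)
r[9] = 61
r[10] = 67  (first piece 4, then r[6]=41)
Maximum revenue is €67.
Now minimize piece count subject to staying optimal: for each k, pieces[k] = 1 + min over i with p[i]+r[k−i]=r[k] of pieces[k−i].
pieces[7] = 2
pieces[8] = 2
pieces[9] = 1
pieces[10] = 2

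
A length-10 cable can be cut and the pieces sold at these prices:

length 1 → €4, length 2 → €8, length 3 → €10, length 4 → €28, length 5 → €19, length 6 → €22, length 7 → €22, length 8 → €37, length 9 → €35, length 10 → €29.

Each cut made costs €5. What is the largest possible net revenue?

Consider every possible first cut. r[k] is the best of p[i]+r[k−i] over all sellable i≤k, charging 5 whenever i<k.
r[1] = 4
r[2] = 8
r[3] = 10
r[4] = 28
r[5] = 27  (first piece 1, then r[4]=28)
r[6] = 31  (first piece 2, then r[4]=28)
r[7] = 33  (first piece 3, then r[4]=28)
r[8] = 51  (first piece 4, then r[4]=28)
r[9] = 50  (first piece 1, then r[8]=51)
r[10] = 54  (first piece 2, then r[8]=51)
One optimal plan: pieces 4 + 4 + 2 (2 cuts) → €64 − €10 = €54.

54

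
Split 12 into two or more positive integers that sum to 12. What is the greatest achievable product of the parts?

Fill prod[k] for k=2..12: at each k try every first piece i and multiply by the better of (k−i) uncut or prod[k−i].
prod[2] = 1×max(1,0) = 1×1 = 1
prod[3] = max(1×2, 2×1) = 2
prod[4] = max(1×3, 2×2, 3×1) = 4
prod[5] = max(1×4, 2×3, 3×2, 4×1) = 6
prod[6] = max(1×6, 2×4, 3×3, 4×2, 5×1) = 9
prod[7] = max(1×9, 2×6, 3×4, 4×3, 5×2, 6×1) = 12
prod[8] = max(1×12, 2×9, 3×6, …, 6×2, 7×1) = 18
prod[9] = max(1×18, 2×12, 3×9, …, 7×2, 8×1) = 27
prod[10] = max(1×27, 2×18, 3×12, …, 8×2, 9×1) = 36
prod[11] = max(1×36, 2×27, 3×18, …, 9×2, 10×1) = 54
prod[12] = max(1×54, 2×36, 3×27, …, 10×2, 11×1) = 81
One optimal split: 3 + 3 + 3 + 3; product 3×3×3×3 = 81.

81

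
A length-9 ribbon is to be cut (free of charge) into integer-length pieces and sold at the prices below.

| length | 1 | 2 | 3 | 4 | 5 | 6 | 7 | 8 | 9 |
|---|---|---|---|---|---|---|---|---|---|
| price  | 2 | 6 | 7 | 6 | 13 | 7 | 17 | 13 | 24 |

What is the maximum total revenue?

26

Build best[k] bottom-up: best[k] = max over allowed piece i of (p[i] + best[k−i]).
best[1] = 2
best[2] = max(2+2, 6+0) = 6
best[3] = max(2+6, 6+2, 7+0) = 8
best[4] = max(2+8, 6+6, 7+2, 6+0) = 12
best[5] = max(2+12, 6+8, 7+6, 6+2, 13+0) = 14
best[6] = max(2+14, 6+12, 7+8, 6+6, 13+2, 7+0) = 18
best[7] = max(2+18, 6+14, 7+12, …, 7+2, 17+0) = 20
best[8] = max(2+20, 6+18, 7+14, …, 17+2, 13+0) = 24
best[9] = max(2+24, 6+20, 7+18, …, 13+2, 24+0) = 26
One optimal cutting: 2 + 2 + 2 + 2 + 1 → ¢6 + ¢6 + ¢6 + ¢6 + ¢2 = ¢26.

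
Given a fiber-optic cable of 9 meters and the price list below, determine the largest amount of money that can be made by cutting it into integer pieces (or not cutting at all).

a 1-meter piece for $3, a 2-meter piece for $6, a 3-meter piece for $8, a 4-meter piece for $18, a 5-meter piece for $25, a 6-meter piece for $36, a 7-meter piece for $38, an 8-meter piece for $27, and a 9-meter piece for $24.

45

Build r[k] bottom-up: r[k] = max over allowed piece i of (p[i] + r[k−i]).
r[1] = 3
r[2] = max(3+3, 6+0) = 6
r[3] = max(3+6, 6+3, 8+0) = 9
r[4] = max(3+9, 6+6, 8+3, 18+0) = 18
r[5] = max(3+18, 6+9, 8+6, 18+3, 25+0) = 25
r[6] = max(3+25, 6+18, 8+9, 18+6, 25+3, 36+0) = 36
r[7] = max(3+36, 6+25, 8+18, …, 36+3, 38+0) = 39
r[8] = max(3+39, 6+36, 8+25, …, 38+3, 27+0) = 42
r[9] = max(3+42, 6+39, 8+36, …, 27+3, 24+0) = 45
One optimal cutting: 6 + 1 + 1 + 1 → $36 + $3 + $3 + $3 = $45.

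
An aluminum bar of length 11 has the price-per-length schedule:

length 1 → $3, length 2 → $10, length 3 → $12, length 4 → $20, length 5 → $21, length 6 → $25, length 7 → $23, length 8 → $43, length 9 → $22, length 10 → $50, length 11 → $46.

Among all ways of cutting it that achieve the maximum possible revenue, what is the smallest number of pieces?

3

Build r[k] bottom-up: r[k] = max over allowed piece i of (p[i] + r[k−i]).
r[1] = 3
r[2] = 10
r[3] = 13  (first piece 1, then r[2]=10)
r[4] = 20  (first piece 2, then r[2]=10)
r[5] = 23  (first piece 1, then r[4]=20)
r[6] = 30  (first piece 2, then r[4]=20)
r[7] = 33  (first piece 1, then r[6]=30)
r[8] = 43
r[9] = 46  (first piece 1, then r[8]=43)
r[10] = 53  (first piece 2, then r[8]=43)
r[11] = 56  (first piece 1, then r[10]=53)
Maximum revenue is $56.
Now minimize piece count subject to staying optimal: for each k, pieces[k] = 1 + min over i with p[i]+r[k−i]=r[k] of pieces[k−i].
pieces[8] = 1
pieces[9] = 2
pieces[10] = 2
pieces[11] = 3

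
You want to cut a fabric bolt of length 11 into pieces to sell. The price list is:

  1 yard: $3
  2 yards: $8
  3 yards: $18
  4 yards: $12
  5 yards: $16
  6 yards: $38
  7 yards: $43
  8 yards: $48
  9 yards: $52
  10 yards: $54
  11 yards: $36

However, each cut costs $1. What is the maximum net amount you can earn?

Let v[k] be the best obtainable value from length k. For each k, try every first piece i and keep the best of price[i] + v[k−i] minus the 1 cut fee when i<k.
v[1] = 3
v[2] = max(3+3-1, 8+0) = 8
v[3] = max(3+8-1, 8+3-1, 18+0) = 18
v[4] = max(3+18-1, 8+8-1, 18+3-1, 12+0) = 20
v[5] = max(3+20-1, 8+18-1, 18+8-1, 12+3-1, 16+0) = 25
v[6] = max(3+25-1, 8+20-1, 18+18-1, 12+8-1, 16+3-1, 38+0) = 38
v[7] = max(3+38-1, 8+25-1, 18+20-1, …, 38+3-1, 43+0) = 43
v[8] = max(3+43-1, 8+38-1, 18+25-1, …, 43+3-1, 48+0) = 48
v[9] = max(3+48-1, 8+43-1, 18+38-1, …, 48+3-1, 52+0) = 55
v[10] = max(3+55-1, 8+48-1, 18+43-1, …, 52+3-1, 54+0) = 60
v[11] = max(3+60-1, 8+55-1, 18+48-1, …, 54+3-1, 36+0) = 65
One optimal plan: pieces 8 + 3 (1 cut) → $66 − $1 = $65.

65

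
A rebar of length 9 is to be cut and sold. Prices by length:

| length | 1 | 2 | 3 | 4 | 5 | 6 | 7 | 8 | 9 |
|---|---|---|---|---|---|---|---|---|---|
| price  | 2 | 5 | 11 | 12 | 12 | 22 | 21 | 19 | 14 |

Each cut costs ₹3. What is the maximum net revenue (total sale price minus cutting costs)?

Build v[k] bottom-up: v[k] = max over allowed piece i of (p[i] + v[k−i]) − 3 per cut.
v[1] = 2
v[2] = 5
v[3] = 11
v[4] = 12
v[5] = 13  (first piece 2, then v[3]=11)
v[6] = 22
v[7] = 21  (first piece 1, then v[6]=22)
v[8] = 24  (first piece 2, then v[6]=22)
v[9] = 30  (first piece 3, then v[6]=22)
One optimal plan: pieces 6 + 3 (1 cut) → ₹33 − ₹3 = ₹30.

30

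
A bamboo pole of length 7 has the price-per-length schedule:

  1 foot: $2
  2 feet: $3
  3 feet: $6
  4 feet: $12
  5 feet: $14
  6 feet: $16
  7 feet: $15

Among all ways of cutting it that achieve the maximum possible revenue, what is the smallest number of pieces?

2

Consider every possible first cut. r[k] is the best of p[i]+r[k−i] over all sellable i≤k.
r[1] = 2
r[2] = max(2+2, 3+0) = 4
r[3] = max(2+4, 3+2, 6+0) = 6
r[4] = max(2+6, 3+4, 6+2, 12+0) = 12
r[5] = max(2+12, 3+6, 6+4, 12+2, 14+0) = 14
r[6] = max(2+14, 3+12, 6+6, 12+4, 14+2, 16+0) = 16
r[7] = max(2+16, 3+14, 6+12, …, 16+2, 15+0) = 18
Maximum revenue is $18.
Now minimize piece count subject to staying optimal: for each k, pieces[k] = 1 + min over i with p[i]+r[k−i]=r[k] of pieces[k−i].
pieces[4] = 1
pieces[5] = 1
pieces[6] = 1
pieces[7] = 2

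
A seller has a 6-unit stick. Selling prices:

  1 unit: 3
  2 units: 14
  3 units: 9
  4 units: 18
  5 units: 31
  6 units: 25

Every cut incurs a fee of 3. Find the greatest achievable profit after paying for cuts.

36

Let r[k] be the best obtainable value from length k. For each k, try every first piece i and keep the best of price[i] + r[k−i] minus the 3 cut fee when i<k.
r[1] = 3
r[2] = max(3+3-3, 14+0) = 14
r[3] = max(3+14-3, 14+3-3, 9+0) = 14
r[4] = max(3+14-3, 14+14-3, 9+3-3, 18+0) = 25
r[5] = max(3+25-3, 14+14-3, 9+14-3, 18+3-3, 31+0) = 31
r[6] = max(3+31-3, 14+25-3, 9+14-3, 18+14-3, 31+3-3, 25+0) = 36
One optimal plan: pieces 2 + 2 + 2 (2 cuts) → 42 − 6 = 36.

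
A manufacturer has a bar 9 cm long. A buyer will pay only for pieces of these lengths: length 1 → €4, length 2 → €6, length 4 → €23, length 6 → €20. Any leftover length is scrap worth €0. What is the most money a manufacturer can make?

Let r[k] be the best obtainable value from length k. For each k, try every first piece i and keep the best of price[i] + r[k−i].
r[1] = 4
r[2] = 8  (first piece 1, then r[1]=4)
r[3] = 12  (first piece 1, then r[2]=8)
r[4] = 23
r[5] = 27  (first piece 1, then r[4]=23)
r[6] = 31  (first piece 1, then r[5]=27)
r[7] = 35  (first piece 1, then r[6]=31)
r[8] = 46  (first piece 4, then r[4]=23)
r[9] = 50  (first piece 1, then r[8]=46)
One optimal cutting: 4 + 4 + 1 → €50.

50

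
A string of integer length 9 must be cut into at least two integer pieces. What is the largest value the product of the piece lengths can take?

Define prod[k] = max over 1≤i<k of i · max(k−i, prod[k−i]); the inner max lets the remainder stay uncut if that's better.
prod[2] = 1·max(1,0) = 1·1 = 1
prod[3] = 1·max(2,1) = 1·2 = 2
prod[4] = 2·max(2,1) = 2·2 = 4
prod[5] = 2·max(3,2) = 2·3 = 6
prod[6] = 3·max(3,2) = 3·3 = 9
prod[7] = 2·max(5,6) = 2·6 = 12
prod[8] = 2·max(6,9) = 2·9 = 18
prod[9] = 3·max(6,9) = 3·9 = 27
One optimal split: 3 + 3 + 3; product 3·3·3 = 27.

27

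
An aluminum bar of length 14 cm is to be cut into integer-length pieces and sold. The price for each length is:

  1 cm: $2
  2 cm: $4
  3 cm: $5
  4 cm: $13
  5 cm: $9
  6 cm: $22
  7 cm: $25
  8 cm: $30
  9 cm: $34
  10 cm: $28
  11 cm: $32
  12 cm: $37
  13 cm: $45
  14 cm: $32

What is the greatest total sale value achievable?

52

Build r[k] bottom-up: r[k] = max over allowed piece i of (p[i] + r[k−i]).
r[1] = 2
r[2] = 4  (first piece 1, then r[1]=2)
r[3] = 6  (first piece 1, then r[2]=4)
r[4] = 13
r[5] = 15  (first piece 1, then r[4]=13)
r[6] = 22
r[7] = 25
r[8] = 30
r[9] = 34
r[10] = 36  (first piece 1, then r[9]=34)
r[11] = 38  (first piece 1, then r[10]=36)
r[12] = 44  (first piece 6, then r[6]=22)
r[13] = 47  (first piece 4, then r[9]=34)
r[14] = 52  (first piece 6, then r[8]=30)
One optimal cutting: 8 + 6 → $30 + $22 = $52.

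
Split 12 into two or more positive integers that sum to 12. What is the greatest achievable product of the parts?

Define g[k] = max over 1≤i<k of i · max(k−i, g[k−i]); the inner max lets the remainder stay uncut if that's better.
Small cases: g[2]=1, g[3]=2, g[4]=4.
g[5] = max(1·4, 2·3, 3·2, 4·1) = 6
g[6] = max(1·6, 2·4, 3·3, 4·2, 5·1) = 9
g[7] = max(1·9, 2·6, 3·4, 4·3, 5·2, 6·1) = 12
g[8] = max(1·12, 2·9, 3·6, …, 6·2, 7·1) = 18
g[9] = max(1·18, 2·12, 3·9, …, 7·2, 8·1) = 27
g[10] = max(1·27, 2·18, 3·12, …, 8·2, 9·1) = 36
g[11] = max(1·36, 2·27, 3·18, …, 9·2, 10·1) = 54
g[12] = max(1·54, 2·36, 3·27, …, 10·2, 11·1) = 81
One optimal split: 3 + 3 + 3 + 3; product 3·3·3·3 = 81.

81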